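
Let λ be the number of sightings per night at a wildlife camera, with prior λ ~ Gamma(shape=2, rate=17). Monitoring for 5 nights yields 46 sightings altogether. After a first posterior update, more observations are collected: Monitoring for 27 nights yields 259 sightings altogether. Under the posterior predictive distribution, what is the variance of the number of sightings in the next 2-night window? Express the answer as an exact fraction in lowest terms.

31314/2401

Total count 46 over total exposure 5 nights.
After the first batch: Gamma(2 + 46, 17 + 5) = Gamma(48, 22).
Total count 259 over total exposure 27 nights.
After the second batch: Gamma(48 + 259, 22 + 27) = Gamma(307, 49).
The posterior predictive for a window of length T is Negative Binomial with variance T·α'·(β'+T)/β'² = 2·307·51/2401 = 31314/2401.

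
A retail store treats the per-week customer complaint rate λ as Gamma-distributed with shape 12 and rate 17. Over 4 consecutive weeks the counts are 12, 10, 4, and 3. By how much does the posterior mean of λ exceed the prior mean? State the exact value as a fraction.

Total count: 12 + 10 + 4 + 3 = 29.
Total exposure: 4 weeks.
Conjugate update: add total count to the shape and total exposure to the rate, giving Gamma(41, 21).
Posterior mean = 41/21 = 41/21; prior mean = 12/17 = 12/17. Difference = 41/21 − 12/17 = 445/357.

445/357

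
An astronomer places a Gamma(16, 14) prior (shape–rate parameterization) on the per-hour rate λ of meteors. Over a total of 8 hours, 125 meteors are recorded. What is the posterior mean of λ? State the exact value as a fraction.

141/22

Total count 125 over total exposure 8 hours.
Gamma(α, β) with Poisson data over total exposure Σt gives posterior Gamma(α+Σx, β+Σt) = Gamma(141, 22).
Posterior mean = α'/β' = 141/22.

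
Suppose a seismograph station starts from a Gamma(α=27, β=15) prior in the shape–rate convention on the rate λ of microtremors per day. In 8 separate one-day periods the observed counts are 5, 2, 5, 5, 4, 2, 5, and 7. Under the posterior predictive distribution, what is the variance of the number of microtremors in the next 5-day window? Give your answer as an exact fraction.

8680/529

Total count: 5 + 2 + 5 + 5 + 4 + 2 + 5 + 7 = 35.
Total exposure: 8 days.
By Gamma–Poisson conjugacy, the posterior is Gamma(α + Σx, β + Σt) = Gamma(27 + 35, 15 + 8) = Gamma(62, 23).
The posterior predictive for a window of length T is Negative Binomial with variance T·α'·(β'+T)/β'² = 5·62·28/529 = 8680/529.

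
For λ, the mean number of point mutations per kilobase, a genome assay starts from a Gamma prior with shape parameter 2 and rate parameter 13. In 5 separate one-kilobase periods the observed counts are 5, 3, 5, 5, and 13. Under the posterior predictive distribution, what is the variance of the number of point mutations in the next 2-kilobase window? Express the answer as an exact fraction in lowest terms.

110/27

Total count: 5 + 3 + 5 + 5 + 13 = 31.
Total exposure: 5 kilobases.
By Gamma–Poisson conjugacy, the posterior is Gamma(α + Σx, β + Σt) = Gamma(2 + 31, 13 + 5) = Gamma(33, 18).
The posterior predictive for a window of length T is Negative Binomial with variance T·α'·(β'+T)/β'² = 2·33·20/324 = 110/27.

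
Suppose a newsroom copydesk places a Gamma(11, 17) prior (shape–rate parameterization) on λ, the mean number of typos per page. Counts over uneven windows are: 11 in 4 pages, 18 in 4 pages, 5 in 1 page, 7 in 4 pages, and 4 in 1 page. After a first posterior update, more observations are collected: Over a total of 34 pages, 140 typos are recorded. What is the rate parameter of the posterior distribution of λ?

65

Total count: 11 + 18 + 5 + 7 + 4 = 45.
Total exposure: 4 + 4 + 1 + 4 + 1 = 14 pages.
After the first batch: Gamma(11 + 45, 17 + 14) = Gamma(56, 31).
Total count 140 over total exposure 34 pages.
After the second batch: Gamma(56 + 140, 31 + 34) = Gamma(196, 65).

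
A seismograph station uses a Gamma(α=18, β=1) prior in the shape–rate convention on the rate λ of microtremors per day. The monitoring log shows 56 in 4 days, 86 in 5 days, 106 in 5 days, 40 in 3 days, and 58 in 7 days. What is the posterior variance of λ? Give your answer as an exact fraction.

364/625

Total count: 56 + 86 + 106 + 40 + 58 = 346.
Total exposure: 4 + 5 + 5 + 3 + 7 = 24 days.
The Gamma prior is conjugate for the Poisson rate, so λ | data ~ Gamma(18+346, 1+24) = Gamma(364, 25).
Posterior variance = α'/β'² = 364/625.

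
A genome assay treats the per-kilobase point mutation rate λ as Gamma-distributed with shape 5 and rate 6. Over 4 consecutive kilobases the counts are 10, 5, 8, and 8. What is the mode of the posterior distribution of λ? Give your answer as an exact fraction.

Total count: 10 + 5 + 8 + 8 = 31.
Total exposure: 4 kilobases.
By Gamma–Poisson conjugacy, the posterior is Gamma(α + Σx, β + Σt) = Gamma(5 + 31, 6 + 4) = Gamma(36, 10).
Posterior mode = (α'−1)/β' = 35/10 = 7/2.

7/2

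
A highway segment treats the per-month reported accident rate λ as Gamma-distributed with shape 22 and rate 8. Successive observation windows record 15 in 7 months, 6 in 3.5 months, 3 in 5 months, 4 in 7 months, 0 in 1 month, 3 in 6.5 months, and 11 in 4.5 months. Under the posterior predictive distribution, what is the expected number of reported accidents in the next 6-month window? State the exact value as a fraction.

Total count: 15 + 6 + 3 + 4 + 0 + 3 + 11 = 42.
Total exposure: 7 + 3.5 + 5 + 7 + 1 + 6.5 + 4.5 = 34.5 months.
The Gamma prior is conjugate for the Poisson rate, so λ | data ~ Gamma(22+42, 8+34.5) = Gamma(64, 85/2).
Predictive mean over a 6-month window = T·E[λ|data] = 6·64/(85/2) = 768/85.

768/85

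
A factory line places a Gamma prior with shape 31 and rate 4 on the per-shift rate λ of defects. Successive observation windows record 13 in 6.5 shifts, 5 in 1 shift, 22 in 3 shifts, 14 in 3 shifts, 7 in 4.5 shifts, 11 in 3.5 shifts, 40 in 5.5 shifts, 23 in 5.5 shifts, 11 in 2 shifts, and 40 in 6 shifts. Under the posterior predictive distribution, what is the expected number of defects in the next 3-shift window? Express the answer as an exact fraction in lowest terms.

Total count: 13 + 5 + 22 + 14 + 7 + 11 + 40 + 23 + 11 + 40 = 186.
Total exposure: 6.5 + 1 + 3 + 3 + 4.5 + 3.5 + 5.5 + 5.5 + 2 + 6 = 40.5 shifts.
The Gamma prior is conjugate for the Poisson rate, so λ | data ~ Gamma(31+186, 4+40.5) = Gamma(217, 89/2).
Predictive mean over a 3-shift window = T·E[λ|data] = 3·217/(89/2) = 1302/89.

1302/89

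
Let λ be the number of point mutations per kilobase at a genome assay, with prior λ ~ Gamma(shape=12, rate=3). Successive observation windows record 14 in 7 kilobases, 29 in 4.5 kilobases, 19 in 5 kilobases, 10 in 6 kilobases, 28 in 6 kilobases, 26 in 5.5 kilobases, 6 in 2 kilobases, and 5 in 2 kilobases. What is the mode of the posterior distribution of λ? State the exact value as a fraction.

Total count: 14 + 29 + 19 + 10 + 28 + 26 + 6 + 5 = 137.
Total exposure: 7 + 4.5 + 5 + 6 + 6 + 5.5 + 2 + 2 = 38 kilobases.
The Gamma prior is conjugate for the Poisson rate, so λ | data ~ Gamma(12+137, 3+38) = Gamma(149, 41).
Posterior mode = (α'−1)/β' = 148/41.

148/41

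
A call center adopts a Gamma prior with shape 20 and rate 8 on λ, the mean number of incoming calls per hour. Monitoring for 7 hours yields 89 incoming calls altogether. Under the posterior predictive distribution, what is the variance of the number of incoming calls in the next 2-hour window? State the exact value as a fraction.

3706/225

Total count 89 over total exposure 7 hours.
Gamma(α, β) with Poisson data over total exposure Σt gives posterior Gamma(α+Σx, β+Σt) = Gamma(109, 15).
The posterior predictive for a window of length T is Negative Binomial with variance T·α'·(β'+T)/β'² = 2·109·17/225 = 3706/225.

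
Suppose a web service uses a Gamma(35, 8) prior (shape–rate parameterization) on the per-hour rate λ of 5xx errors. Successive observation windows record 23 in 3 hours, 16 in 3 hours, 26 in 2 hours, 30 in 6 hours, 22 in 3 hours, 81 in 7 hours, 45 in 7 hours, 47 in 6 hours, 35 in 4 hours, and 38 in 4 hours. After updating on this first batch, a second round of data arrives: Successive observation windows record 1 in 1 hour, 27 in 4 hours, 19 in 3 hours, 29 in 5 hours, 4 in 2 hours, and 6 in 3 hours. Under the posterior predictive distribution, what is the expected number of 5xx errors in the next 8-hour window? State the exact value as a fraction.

Total count: 23 + 16 + 26 + 30 + 22 + 81 + 45 + 47 + 35 + 38 = 363.
Total exposure: 3 + 3 + 2 + 6 + 3 + 7 + 7 + 6 + 4 + 4 = 45 hours.
After the first batch: Gamma(35 + 363, 8 + 45) = Gamma(398, 53).
Total count: 1 + 27 + 19 + 29 + 4 + 6 = 86.
Total exposure: 1 + 4 + 3 + 5 + 2 + 3 = 18 hours.
After the second batch: Gamma(398 + 86, 53 + 18) = Gamma(484, 71).
Predictive mean over an 8-hour window = T·E[λ|data] = 8·484/71 = 3872/71.

3872/71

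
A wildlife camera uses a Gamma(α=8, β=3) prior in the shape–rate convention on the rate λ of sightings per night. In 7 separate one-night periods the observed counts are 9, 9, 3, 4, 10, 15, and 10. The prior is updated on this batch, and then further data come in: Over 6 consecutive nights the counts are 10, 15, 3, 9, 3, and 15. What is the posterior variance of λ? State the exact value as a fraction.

Total count: 9 + 9 + 3 + 4 + 10 + 15 + 10 = 60.
Total exposure: 7 nights.
After the first batch: Gamma(8 + 60, 3 + 7) = Gamma(68, 10).
Total count: 10 + 15 + 3 + 9 + 3 + 15 = 55.
Total exposure: 6 nights.
After the second batch: Gamma(68 + 55, 10 + 6) = Gamma(123, 16).
Posterior variance = α'/β'² = 123/256.

123/256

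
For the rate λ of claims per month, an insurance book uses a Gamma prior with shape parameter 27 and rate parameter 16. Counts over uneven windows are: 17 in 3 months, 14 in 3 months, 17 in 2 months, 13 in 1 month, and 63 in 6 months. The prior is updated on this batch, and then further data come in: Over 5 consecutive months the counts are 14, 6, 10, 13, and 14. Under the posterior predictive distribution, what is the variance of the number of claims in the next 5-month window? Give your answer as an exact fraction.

Total count: 17 + 14 + 17 + 13 + 63 = 124.
Total exposure: 3 + 3 + 2 + 1 + 6 = 15 months.
After the first batch: Gamma(27 + 124, 16 + 15) = Gamma(151, 31).
Total count: 14 + 6 + 10 + 13 + 14 = 57.
Total exposure: 5 months.
After the second batch: Gamma(151 + 57, 31 + 5) = Gamma(208, 36).
The posterior predictive for a window of length T is Negative Binomial with variance T·α'·(β'+T)/β'² = 5·208·41/1296 = 2665/81.

2665/81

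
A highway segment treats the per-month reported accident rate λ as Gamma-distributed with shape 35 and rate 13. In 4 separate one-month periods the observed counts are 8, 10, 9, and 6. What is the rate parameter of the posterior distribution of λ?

17

Total count: 8 + 10 + 9 + 6 = 33.
Total exposure: 4 months.
The Gamma prior is conjugate for the Poisson rate, so λ | data ~ Gamma(35+33, 13+4) = Gamma(68, 17).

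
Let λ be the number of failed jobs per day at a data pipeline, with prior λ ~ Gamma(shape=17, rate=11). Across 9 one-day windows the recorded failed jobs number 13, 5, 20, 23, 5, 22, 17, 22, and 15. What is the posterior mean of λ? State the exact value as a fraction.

Total count: 13 + 5 + 20 + 23 + 5 + 22 + 17 + 22 + 15 = 142.
Total exposure: 9 days.
The Gamma prior is conjugate for the Poisson rate, so λ | data ~ Gamma(17+142, 11+9) = Gamma(159, 20).
Posterior mean = α'/β' = 159/20.

159/20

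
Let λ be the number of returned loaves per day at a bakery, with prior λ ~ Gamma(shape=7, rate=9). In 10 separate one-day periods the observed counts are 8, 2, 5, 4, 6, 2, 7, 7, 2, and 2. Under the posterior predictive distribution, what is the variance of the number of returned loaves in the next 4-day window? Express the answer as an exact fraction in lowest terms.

4784/361

Total count: 8 + 2 + 5 + 4 + 6 + 2 + 7 + 7 + 2 + 2 = 45.
Total exposure: 10 days.
Gamma(α, β) with Poisson data over total exposure Σt gives posterior Gamma(α+Σx, β+Σt) = Gamma(52, 19).
The posterior predictive for a window of length T is Negative Binomial with variance T·α'·(β'+T)/β'² = 4·52·23/361 = 4784/361.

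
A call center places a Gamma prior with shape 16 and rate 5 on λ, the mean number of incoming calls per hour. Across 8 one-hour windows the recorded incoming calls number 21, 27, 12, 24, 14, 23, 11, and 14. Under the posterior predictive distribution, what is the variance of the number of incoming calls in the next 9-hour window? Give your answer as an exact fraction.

32076/169

Total count: 21 + 27 + 12 + 24 + 14 + 23 + 11 + 14 = 146.
Total exposure: 8 hours.
By Gamma–Poisson conjugacy, the posterior is Gamma(α + Σx, β + Σt) = Gamma(16 + 146, 5 + 8) = Gamma(162, 13).
The posterior predictive for a window of length T is Negative Binomial with variance T·α'·(β'+T)/β'² = 9·162·22/169 = 32076/169.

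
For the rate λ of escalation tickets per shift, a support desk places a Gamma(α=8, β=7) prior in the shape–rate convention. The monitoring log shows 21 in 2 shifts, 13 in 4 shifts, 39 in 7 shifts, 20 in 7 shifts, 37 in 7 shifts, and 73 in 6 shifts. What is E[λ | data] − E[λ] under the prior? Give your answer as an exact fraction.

Total count: 21 + 13 + 39 + 20 + 37 + 73 = 203.
Total exposure: 2 + 4 + 7 + 7 + 7 + 6 = 33 shifts.
The Gamma prior is conjugate for the Poisson rate, so λ | data ~ Gamma(8+203, 7+33) = Gamma(211, 40).
Posterior mean = 211/40 = 211/40; prior mean = 8/7 = 8/7. Difference = 211/40 − 8/7 = 1157/280.

1157/280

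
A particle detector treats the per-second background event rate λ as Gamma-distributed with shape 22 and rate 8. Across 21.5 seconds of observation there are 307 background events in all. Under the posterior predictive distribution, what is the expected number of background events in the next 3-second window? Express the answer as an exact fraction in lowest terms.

Total count 307 over total exposure 21.5 seconds.
The Gamma prior is conjugate for the Poisson rate, so λ | data ~ Gamma(22+307, 8+21.5) = Gamma(329, 59/2).
Predictive mean over a 3-second window = T·E[λ|data] = 3·329/(59/2) = 1974/59.

1974/59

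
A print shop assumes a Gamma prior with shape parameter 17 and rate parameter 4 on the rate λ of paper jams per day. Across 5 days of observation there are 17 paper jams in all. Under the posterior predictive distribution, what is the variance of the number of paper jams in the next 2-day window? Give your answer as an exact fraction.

Total count 17 over total exposure 5 days.
By Gamma–Poisson conjugacy, the posterior is Gamma(α + Σx, β + Σt) = Gamma(17 + 17, 4 + 5) = Gamma(34, 9).
The posterior predictive for a window of length T is Negative Binomial with variance T·α'·(β'+T)/β'² = 2·34·11/81 = 748/81.

748/81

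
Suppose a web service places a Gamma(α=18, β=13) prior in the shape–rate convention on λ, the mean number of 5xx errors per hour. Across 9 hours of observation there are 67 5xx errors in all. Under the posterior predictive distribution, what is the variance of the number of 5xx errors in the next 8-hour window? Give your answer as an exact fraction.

5100/121

Total count 67 over total exposure 9 hours.
By Gamma–Poisson conjugacy, the posterior is Gamma(α + Σx, β + Σt) = Gamma(18 + 67, 13 + 9) = Gamma(85, 22).
The posterior predictive for a window of length T is Negative Binomial with variance T·α'·(β'+T)/β'² = 8·85·30/484 = 5100/121.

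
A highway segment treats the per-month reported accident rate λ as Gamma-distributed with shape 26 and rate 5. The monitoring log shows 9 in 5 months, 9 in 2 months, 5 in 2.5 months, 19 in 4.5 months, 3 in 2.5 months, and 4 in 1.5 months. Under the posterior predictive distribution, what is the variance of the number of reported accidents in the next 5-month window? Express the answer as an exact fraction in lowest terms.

Total count: 9 + 9 + 5 + 19 + 3 + 4 = 49.
Total exposure: 5 + 2 + 2.5 + 4.5 + 2.5 + 1.5 = 18 months.
Gamma(α, β) with Poisson data over total exposure Σt gives posterior Gamma(α+Σx, β+Σt) = Gamma(75, 23).
The posterior predictive for a window of length T is Negative Binomial with variance T·α'·(β'+T)/β'² = 5·75·28/529 = 10500/529.

10500/529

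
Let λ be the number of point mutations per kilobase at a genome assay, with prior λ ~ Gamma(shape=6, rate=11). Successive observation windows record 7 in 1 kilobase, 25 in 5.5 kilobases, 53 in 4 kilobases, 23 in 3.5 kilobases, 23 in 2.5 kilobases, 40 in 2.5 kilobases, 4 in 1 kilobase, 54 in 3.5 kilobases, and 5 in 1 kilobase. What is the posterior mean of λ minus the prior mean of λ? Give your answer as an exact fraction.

4854/781

Total count: 7 + 25 + 53 + 23 + 23 + 40 + 4 + 54 + 5 = 234.
Total exposure: 1 + 5.5 + 4 + 3.5 + 2.5 + 2.5 + 1 + 3.5 + 1 = 24.5 kilobases.
Conjugate update: add total count to the shape and total exposure to the rate, giving Gamma(240, 71/2).
Posterior mean = 240/(71/2) = 480/71; prior mean = 6/11 = 6/11. Difference = 480/71 − 6/11 = 4854/781.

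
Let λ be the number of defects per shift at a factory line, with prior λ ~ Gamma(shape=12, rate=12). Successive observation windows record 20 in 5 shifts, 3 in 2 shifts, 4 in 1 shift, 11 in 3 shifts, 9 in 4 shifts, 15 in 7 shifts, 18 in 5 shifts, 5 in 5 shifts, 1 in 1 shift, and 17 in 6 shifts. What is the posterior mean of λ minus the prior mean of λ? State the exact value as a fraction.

Total count: 20 + 3 + 4 + 11 + 9 + 15 + 18 + 5 + 1 + 17 = 103.
Total exposure: 5 + 2 + 1 + 3 + 4 + 7 + 5 + 5 + 1 + 6 = 39 shifts.
Gamma(α, β) with Poisson data over total exposure Σt gives posterior Gamma(α+Σx, β+Σt) = Gamma(115, 51).
Posterior mean = 115/51 = 115/51; prior mean = 12/12 = 1. Difference = 115/51 − 1 = 64/51.

64/51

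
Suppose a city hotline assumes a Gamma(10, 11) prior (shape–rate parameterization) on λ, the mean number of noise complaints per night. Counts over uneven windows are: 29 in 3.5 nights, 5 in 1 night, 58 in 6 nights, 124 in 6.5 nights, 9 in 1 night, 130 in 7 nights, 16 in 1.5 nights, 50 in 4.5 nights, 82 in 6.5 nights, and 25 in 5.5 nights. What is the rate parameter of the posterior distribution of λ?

54

Total count: 29 + 5 + 58 + 124 + 9 + 130 + 16 + 50 + 82 + 25 = 528.
Total exposure: 3.5 + 1 + 6 + 6.5 + 1 + 7 + 1.5 + 4.5 + 6.5 + 5.5 = 43 nights.
By Gamma–Poisson conjugacy, the posterior is Gamma(α + Σx, β + Σt) = Gamma(10 + 528, 11 + 43) = Gamma(538, 54).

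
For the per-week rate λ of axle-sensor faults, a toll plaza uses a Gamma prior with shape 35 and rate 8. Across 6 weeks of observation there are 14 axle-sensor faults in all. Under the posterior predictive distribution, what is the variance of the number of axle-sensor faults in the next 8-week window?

Total count 14 over total exposure 6 weeks.
By Gamma–Poisson conjugacy, the posterior is Gamma(α + Σx, β + Σt) = Gamma(35 + 14, 8 + 6) = Gamma(49, 14).
The posterior predictive for a window of length T is Negative Binomial with variance T·α'·(β'+T)/β'² = 8·49·22/196 = 44.

44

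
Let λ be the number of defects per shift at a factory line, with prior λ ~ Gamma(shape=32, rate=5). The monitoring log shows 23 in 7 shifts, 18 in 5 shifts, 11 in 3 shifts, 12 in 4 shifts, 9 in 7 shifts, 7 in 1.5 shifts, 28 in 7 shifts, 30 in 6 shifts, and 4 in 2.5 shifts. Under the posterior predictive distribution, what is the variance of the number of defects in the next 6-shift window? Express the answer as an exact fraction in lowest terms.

783/32

Total count: 23 + 18 + 11 + 12 + 9 + 7 + 28 + 30 + 4 = 142.
Total exposure: 7 + 5 + 3 + 4 + 7 + 1.5 + 7 + 6 + 2.5 = 43 shifts.
Posterior: α' = 32 + 142 = 174, β' = 5 + 43 = 48.
The posterior predictive for a window of length T is Negative Binomial with variance T·α'·(β'+T)/β'² = 6·174·54/2304 = 783/32.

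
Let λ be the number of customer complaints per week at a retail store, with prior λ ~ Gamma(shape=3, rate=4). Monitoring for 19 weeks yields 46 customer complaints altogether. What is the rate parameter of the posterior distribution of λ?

23

Total count 46 over total exposure 19 weeks.
Gamma(α, β) with Poisson data over total exposure Σt gives posterior Gamma(α+Σx, β+Σt) = Gamma(49, 23).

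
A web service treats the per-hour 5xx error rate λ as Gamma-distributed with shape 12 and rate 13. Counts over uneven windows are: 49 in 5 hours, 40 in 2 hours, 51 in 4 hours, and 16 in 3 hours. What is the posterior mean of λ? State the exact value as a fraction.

Total count: 49 + 40 + 51 + 16 = 156.
Total exposure: 5 + 2 + 4 + 3 = 14 hours.
Gamma(α, β) with Poisson data over total exposure Σt gives posterior Gamma(α+Σx, β+Σt) = Gamma(168, 27).
Posterior mean = α'/β' = 168/27 = 56/9.

56/9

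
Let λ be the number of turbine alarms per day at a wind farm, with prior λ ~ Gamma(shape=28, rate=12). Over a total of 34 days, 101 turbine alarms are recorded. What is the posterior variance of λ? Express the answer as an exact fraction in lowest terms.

Total count 101 over total exposure 34 days.
Posterior: α' = 28 + 101 = 129, β' = 12 + 34 = 46.
Posterior variance = α'/β'² = 129/2116.

129/2116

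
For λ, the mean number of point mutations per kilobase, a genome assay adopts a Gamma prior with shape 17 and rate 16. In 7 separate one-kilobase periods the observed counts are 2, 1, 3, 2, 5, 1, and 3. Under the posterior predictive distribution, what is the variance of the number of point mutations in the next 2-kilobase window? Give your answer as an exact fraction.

Total count: 2 + 1 + 3 + 2 + 5 + 1 + 3 = 17.
Total exposure: 7 kilobases.
The Gamma prior is conjugate for the Poisson rate, so λ | data ~ Gamma(17+17, 16+7) = Gamma(34, 23).
The posterior predictive for a window of length T is Negative Binomial with variance T·α'·(β'+T)/β'² = 2·34·25/529 = 1700/529.

1700/529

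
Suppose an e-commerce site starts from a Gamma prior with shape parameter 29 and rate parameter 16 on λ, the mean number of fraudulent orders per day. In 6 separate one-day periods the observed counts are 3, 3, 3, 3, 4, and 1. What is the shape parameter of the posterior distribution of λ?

46

Total count: 3 + 3 + 3 + 3 + 4 + 1 = 17.
Total exposure: 6 days.
Conjugate update: add total count to the shape and total exposure to the rate, giving Gamma(46, 22).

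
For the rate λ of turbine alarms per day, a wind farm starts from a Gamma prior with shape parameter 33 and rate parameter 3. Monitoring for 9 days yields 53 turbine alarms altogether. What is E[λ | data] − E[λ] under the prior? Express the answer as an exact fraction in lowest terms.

Total count 53 over total exposure 9 days.
The Gamma prior is conjugate for the Poisson rate, so λ | data ~ Gamma(33+53, 3+9) = Gamma(86, 12).
Posterior mean = 86/12 = 43/6; prior mean = 33/3 = 11. Difference = 43/6 − 11 = -23/6.

-23/6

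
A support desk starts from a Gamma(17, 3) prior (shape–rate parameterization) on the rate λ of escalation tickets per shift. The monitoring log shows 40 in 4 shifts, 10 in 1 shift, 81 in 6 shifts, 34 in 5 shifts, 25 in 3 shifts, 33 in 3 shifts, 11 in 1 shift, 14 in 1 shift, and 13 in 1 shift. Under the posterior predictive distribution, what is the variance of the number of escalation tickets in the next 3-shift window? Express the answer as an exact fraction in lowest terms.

12927/392

Total count: 40 + 10 + 81 + 34 + 25 + 33 + 11 + 14 + 13 = 261.
Total exposure: 4 + 1 + 6 + 5 + 3 + 3 + 1 + 1 + 1 = 25 shifts.
Gamma(α, β) with Poisson data over total exposure Σt gives posterior Gamma(α+Σx, β+Σt) = Gamma(278, 28).
The posterior predictive for a window of length T is Negative Binomial with variance T·α'·(β'+T)/β'² = 3·278·31/784 = 12927/392.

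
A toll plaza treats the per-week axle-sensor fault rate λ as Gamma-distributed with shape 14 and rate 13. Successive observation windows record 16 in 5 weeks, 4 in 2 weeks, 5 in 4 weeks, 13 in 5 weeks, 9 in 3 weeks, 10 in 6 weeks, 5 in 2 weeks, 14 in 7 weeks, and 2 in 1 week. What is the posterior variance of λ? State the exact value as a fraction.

23/576

Total count: 16 + 4 + 5 + 13 + 9 + 10 + 5 + 14 + 2 = 78.
Total exposure: 5 + 2 + 4 + 5 + 3 + 6 + 2 + 7 + 1 = 35 weeks.
By Gamma–Poisson conjugacy, the posterior is Gamma(α + Σx, β + Σt) = Gamma(14 + 78, 13 + 35) = Gamma(92, 48).
Posterior variance = α'/β'² = 92/2304 = 23/576.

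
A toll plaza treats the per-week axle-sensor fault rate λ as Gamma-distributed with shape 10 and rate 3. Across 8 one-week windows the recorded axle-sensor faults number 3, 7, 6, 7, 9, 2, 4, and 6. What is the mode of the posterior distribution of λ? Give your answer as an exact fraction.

53/11

Total count: 3 + 7 + 6 + 7 + 9 + 2 + 4 + 6 = 44.
Total exposure: 8 weeks.
The Gamma prior is conjugate for the Poisson rate, so λ | data ~ Gamma(10+44, 3+8) = Gamma(54, 11).
Posterior mode = (α'−1)/β' = 53/11.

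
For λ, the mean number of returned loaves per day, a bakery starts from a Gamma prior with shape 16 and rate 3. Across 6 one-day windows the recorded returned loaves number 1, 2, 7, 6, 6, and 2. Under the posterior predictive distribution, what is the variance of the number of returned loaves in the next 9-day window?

Total count: 1 + 2 + 7 + 6 + 6 + 2 = 24.
Total exposure: 6 days.
Posterior: α' = 16 + 24 = 40, β' = 3 + 6 = 9.
The posterior predictive for a window of length T is Negative Binomial with variance T·α'·(β'+T)/β'² = 9·40·18/81 = 80.

80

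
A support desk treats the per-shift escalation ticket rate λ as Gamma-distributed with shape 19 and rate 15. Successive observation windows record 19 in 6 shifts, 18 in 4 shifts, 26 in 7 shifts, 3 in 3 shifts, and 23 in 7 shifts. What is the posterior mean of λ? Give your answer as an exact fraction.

Total count: 19 + 18 + 26 + 3 + 23 = 89.
Total exposure: 6 + 4 + 7 + 3 + 7 = 27 shifts.
The Gamma prior is conjugate for the Poisson rate, so λ | data ~ Gamma(19+89, 15+27) = Gamma(108, 42).
Posterior mean = α'/β' = 108/42 = 18/7.

18/7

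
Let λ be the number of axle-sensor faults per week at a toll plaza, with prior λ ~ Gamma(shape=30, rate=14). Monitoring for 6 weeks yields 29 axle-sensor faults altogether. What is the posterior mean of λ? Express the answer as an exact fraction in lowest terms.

59/20

Total count 29 over total exposure 6 weeks.
Gamma(α, β) with Poisson data over total exposure Σt gives posterior Gamma(α+Σx, β+Σt) = Gamma(59, 20).
Posterior mean = α'/β' = 59/20.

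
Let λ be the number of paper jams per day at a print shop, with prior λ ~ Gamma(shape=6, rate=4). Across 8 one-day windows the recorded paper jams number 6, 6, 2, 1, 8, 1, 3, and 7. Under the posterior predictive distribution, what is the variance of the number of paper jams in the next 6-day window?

30

Total count: 6 + 6 + 2 + 1 + 8 + 1 + 3 + 7 = 34.
Total exposure: 8 days.
Conjugate update: add total count to the shape and total exposure to the rate, giving Gamma(40, 12).
The posterior predictive for a window of length T is Negative Binomial with variance T·α'·(β'+T)/β'² = 6·40·18/144 = 30.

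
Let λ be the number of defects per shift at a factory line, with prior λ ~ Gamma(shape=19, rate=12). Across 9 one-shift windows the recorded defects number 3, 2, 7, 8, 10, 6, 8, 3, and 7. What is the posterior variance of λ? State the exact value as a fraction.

73/441

Total count: 3 + 2 + 7 + 8 + 10 + 6 + 8 + 3 + 7 = 54.
Total exposure: 9 shifts.
The Gamma prior is conjugate for the Poisson rate, so λ | data ~ Gamma(19+54, 12+9) = Gamma(73, 21).
Posterior variance = α'/β'² = 73/441.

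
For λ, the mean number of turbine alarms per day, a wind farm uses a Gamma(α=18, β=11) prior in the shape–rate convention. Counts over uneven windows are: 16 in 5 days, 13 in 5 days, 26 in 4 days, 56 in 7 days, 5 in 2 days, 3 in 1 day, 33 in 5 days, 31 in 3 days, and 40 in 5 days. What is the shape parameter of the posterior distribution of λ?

241

Total count: 16 + 13 + 26 + 56 + 5 + 3 + 33 + 31 + 40 = 223.
Total exposure: 5 + 5 + 4 + 7 + 2 + 1 + 5 + 3 + 5 = 37 days.
By Gamma–Poisson conjugacy, the posterior is Gamma(α + Σx, β + Σt) = Gamma(18 + 223, 11 + 37) = Gamma(241, 48).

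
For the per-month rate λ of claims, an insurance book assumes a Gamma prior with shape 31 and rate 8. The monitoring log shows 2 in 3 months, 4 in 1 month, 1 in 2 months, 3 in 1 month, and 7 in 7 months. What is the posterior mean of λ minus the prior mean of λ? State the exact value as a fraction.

Total count: 2 + 4 + 1 + 3 + 7 = 17.
Total exposure: 3 + 1 + 2 + 1 + 7 = 14 months.
By Gamma–Poisson conjugacy, the posterior is Gamma(α + Σx, β + Σt) = Gamma(31 + 17, 8 + 14) = Gamma(48, 22).
Posterior mean = 48/22 = 24/11; prior mean = 31/8 = 31/8. Difference = 24/11 − 31/8 = -149/88.

-149/88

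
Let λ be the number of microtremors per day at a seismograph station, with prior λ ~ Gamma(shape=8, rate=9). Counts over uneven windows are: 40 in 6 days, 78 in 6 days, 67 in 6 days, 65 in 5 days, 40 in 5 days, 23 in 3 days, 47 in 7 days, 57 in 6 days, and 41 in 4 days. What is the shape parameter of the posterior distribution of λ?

466

Total count: 40 + 78 + 67 + 65 + 40 + 23 + 47 + 57 + 41 = 458.
Total exposure: 6 + 6 + 6 + 5 + 5 + 3 + 7 + 6 + 4 = 48 days.
The Gamma prior is conjugate for the Poisson rate, so λ | data ~ Gamma(8+458, 9+48) = Gamma(466, 57).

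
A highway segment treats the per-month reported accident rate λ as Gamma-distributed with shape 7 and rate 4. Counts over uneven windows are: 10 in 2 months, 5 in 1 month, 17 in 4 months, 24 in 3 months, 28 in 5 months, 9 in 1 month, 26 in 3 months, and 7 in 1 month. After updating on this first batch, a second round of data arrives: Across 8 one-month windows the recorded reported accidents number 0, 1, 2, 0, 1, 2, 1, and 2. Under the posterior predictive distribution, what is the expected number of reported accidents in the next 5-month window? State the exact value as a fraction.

355/16

Total count: 10 + 5 + 17 + 24 + 28 + 9 + 26 + 7 = 126.
Total exposure: 2 + 1 + 4 + 3 + 5 + 1 + 3 + 1 = 20 months.
After the first batch: Gamma(7 + 126, 4 + 20) = Gamma(133, 24).
Total count: 0 + 1 + 2 + 0 + 1 + 2 + 1 + 2 = 9.
Total exposure: 8 months.
After the second batch: Gamma(133 + 9, 24 + 8) = Gamma(142, 32).
Predictive mean over a 5-month window = T·E[λ|data] = 5·142/32 = 355/16.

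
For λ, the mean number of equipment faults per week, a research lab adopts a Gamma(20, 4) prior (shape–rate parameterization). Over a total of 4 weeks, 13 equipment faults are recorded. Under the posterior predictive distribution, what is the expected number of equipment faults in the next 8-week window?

33

Total count 13 over total exposure 4 weeks.
Conjugate update: add total count to the shape and total exposure to the rate, giving Gamma(33, 8).
Predictive mean over an 8-week window = T·E[λ|data] = 8·33/8 = 33.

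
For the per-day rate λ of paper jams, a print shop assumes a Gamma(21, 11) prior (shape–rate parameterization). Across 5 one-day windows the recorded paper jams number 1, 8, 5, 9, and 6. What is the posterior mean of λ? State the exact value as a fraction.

25/8

Total count: 1 + 8 + 5 + 9 + 6 = 29.
Total exposure: 5 days.
By Gamma–Poisson conjugacy, the posterior is Gamma(α + Σx, β + Σt) = Gamma(21 + 29, 11 + 5) = Gamma(50, 16).
Posterior mean = α'/β' = 50/16 = 25/8.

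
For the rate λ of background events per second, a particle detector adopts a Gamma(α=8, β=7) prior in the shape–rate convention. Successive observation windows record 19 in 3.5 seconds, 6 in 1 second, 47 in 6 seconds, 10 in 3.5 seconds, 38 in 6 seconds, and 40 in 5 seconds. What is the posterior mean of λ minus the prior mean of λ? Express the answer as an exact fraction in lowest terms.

115/28

Total count: 19 + 6 + 47 + 10 + 38 + 40 = 160.
Total exposure: 3.5 + 1 + 6 + 3.5 + 6 + 5 = 25 seconds.
Gamma(α, β) with Poisson data over total exposure Σt gives posterior Gamma(α+Σx, β+Σt) = Gamma(168, 32).
Posterior mean = 168/32 = 21/4; prior mean = 8/7 = 8/7. Difference = 21/4 − 8/7 = 115/28.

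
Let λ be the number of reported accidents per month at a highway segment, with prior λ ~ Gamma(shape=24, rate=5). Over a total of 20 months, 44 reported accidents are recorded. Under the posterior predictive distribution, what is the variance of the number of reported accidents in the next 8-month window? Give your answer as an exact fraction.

17952/625

Total count 44 over total exposure 20 months.
By Gamma–Poisson conjugacy, the posterior is Gamma(α + Σx, β + Σt) = Gamma(24 + 44, 5 + 20) = Gamma(68, 25).
The posterior predictive for a window of length T is Negative Binomial with variance T·α'·(β'+T)/β'² = 8·68·33/625 = 17952/625.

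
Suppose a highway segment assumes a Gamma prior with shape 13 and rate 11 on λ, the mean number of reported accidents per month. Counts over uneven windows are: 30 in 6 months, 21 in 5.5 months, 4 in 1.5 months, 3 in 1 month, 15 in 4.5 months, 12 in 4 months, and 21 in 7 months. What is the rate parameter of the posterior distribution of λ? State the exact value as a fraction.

Total count: 30 + 21 + 4 + 3 + 15 + 12 + 21 = 106.
Total exposure: 6 + 5.5 + 1.5 + 1 + 4.5 + 4 + 7 = 29.5 months.
Posterior: α' = 13 + 106 = 119, β' = 11 + 29.5 = 81/2.

81/2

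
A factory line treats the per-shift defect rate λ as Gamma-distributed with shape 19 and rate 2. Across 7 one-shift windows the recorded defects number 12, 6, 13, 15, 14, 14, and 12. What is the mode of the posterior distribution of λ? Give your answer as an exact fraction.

104/9

Total count: 12 + 6 + 13 + 15 + 14 + 14 + 12 = 86.
Total exposure: 7 shifts.
Posterior: α' = 19 + 86 = 105, β' = 2 + 7 = 9.
Posterior mode = (α'−1)/β' = 104/9.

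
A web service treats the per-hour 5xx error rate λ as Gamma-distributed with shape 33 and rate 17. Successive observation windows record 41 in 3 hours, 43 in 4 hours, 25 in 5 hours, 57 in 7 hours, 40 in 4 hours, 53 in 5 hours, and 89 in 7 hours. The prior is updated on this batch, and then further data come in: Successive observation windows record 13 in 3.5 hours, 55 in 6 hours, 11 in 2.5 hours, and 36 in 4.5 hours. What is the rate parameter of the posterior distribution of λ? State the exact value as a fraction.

Total count: 41 + 43 + 25 + 57 + 40 + 53 + 89 = 348.
Total exposure: 3 + 4 + 5 + 7 + 4 + 5 + 7 = 35 hours.
After the first batch: Gamma(33 + 348, 17 + 35) = Gamma(381, 52).
Total count: 13 + 55 + 11 + 36 = 115.
Total exposure: 3.5 + 6 + 2.5 + 4.5 = 16.5 hours.
After the second batch: Gamma(381 + 115, 52 + 16.5) = Gamma(496, 137/2).

137/2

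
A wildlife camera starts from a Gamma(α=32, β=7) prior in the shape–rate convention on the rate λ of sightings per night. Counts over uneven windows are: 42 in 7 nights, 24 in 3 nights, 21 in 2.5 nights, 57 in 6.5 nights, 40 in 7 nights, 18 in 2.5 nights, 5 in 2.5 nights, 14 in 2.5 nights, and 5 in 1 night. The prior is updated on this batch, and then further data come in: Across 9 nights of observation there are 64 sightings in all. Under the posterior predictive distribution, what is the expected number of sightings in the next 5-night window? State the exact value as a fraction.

3220/101

Total count: 42 + 24 + 21 + 57 + 40 + 18 + 5 + 14 + 5 = 226.
Total exposure: 7 + 3 + 2.5 + 6.5 + 7 + 2.5 + 2.5 + 2.5 + 1 = 34.5 nights.
After the first batch: Gamma(32 + 226, 7 + 34.5) = Gamma(258, 83/2).
Total count 64 over total exposure 9 nights.
After the second batch: Gamma(258 + 64, 83/2 + 9) = Gamma(322, 101/2).
Predictive mean over a 5-night window = T·E[λ|data] = 5·322/(101/2) = 3220/101.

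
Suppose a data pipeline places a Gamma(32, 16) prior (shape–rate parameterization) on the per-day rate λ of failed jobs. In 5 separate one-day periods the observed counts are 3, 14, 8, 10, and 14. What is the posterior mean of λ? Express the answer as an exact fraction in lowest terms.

27/7

Total count: 3 + 14 + 8 + 10 + 14 = 49.
Total exposure: 5 days.
Posterior: α' = 32 + 49 = 81, β' = 16 + 5 = 21.
Posterior mean = α'/β' = 81/21 = 27/7.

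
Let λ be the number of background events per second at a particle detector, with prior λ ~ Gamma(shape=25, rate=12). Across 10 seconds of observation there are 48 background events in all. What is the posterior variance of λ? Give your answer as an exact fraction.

73/484

Total count 48 over total exposure 10 seconds.
Gamma(α, β) with Poisson data over total exposure Σt gives posterior Gamma(α+Σx, β+Σt) = Gamma(73, 22).
Posterior variance = α'/β'² = 73/484.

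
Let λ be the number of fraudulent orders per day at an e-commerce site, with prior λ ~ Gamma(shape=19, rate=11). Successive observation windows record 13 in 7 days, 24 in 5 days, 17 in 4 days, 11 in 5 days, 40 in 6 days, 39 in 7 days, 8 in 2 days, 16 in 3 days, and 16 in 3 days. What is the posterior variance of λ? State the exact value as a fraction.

203/2809

Total count: 13 + 24 + 17 + 11 + 40 + 39 + 8 + 16 + 16 = 184.
Total exposure: 7 + 5 + 4 + 5 + 6 + 7 + 2 + 3 + 3 = 42 days.
Posterior: α' = 19 + 184 = 203, β' = 11 + 42 = 53.
Posterior variance = α'/β'² = 203/2809.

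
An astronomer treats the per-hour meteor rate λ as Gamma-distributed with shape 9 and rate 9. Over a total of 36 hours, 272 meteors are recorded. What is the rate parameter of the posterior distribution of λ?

45

Total count 272 over total exposure 36 hours.
The Gamma prior is conjugate for the Poisson rate, so λ | data ~ Gamma(9+272, 9+36) = Gamma(281, 45).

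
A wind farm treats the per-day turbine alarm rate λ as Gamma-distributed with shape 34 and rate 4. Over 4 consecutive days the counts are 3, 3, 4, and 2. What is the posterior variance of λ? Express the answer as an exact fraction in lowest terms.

23/32

Total count: 3 + 3 + 4 + 2 = 12.
Total exposure: 4 days.
The Gamma prior is conjugate for the Poisson rate, so λ | data ~ Gamma(34+12, 4+4) = Gamma(46, 8).
Posterior variance = α'/β'² = 46/64 = 23/32.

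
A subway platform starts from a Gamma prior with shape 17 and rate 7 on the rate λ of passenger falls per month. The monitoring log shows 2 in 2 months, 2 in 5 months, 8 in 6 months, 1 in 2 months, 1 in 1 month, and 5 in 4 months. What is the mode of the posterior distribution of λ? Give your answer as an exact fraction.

35/27

Total count: 2 + 2 + 8 + 1 + 1 + 5 = 19.
Total exposure: 2 + 5 + 6 + 2 + 1 + 4 = 20 months.
Posterior: α' = 17 + 19 = 36, β' = 7 + 20 = 27.
Posterior mode = (α'−1)/β' = 35/27.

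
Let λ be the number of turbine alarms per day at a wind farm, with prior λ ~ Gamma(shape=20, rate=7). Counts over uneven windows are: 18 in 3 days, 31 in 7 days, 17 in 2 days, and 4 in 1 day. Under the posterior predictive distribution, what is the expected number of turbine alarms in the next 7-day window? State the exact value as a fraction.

63/2

Total count: 18 + 31 + 17 + 4 = 70.
Total exposure: 3 + 7 + 2 + 1 = 13 days.
Gamma(α, β) with Poisson data over total exposure Σt gives posterior Gamma(α+Σx, β+Σt) = Gamma(90, 20).
Predictive mean over a 7-day window = T·E[λ|data] = 7·90/20 = 63/2.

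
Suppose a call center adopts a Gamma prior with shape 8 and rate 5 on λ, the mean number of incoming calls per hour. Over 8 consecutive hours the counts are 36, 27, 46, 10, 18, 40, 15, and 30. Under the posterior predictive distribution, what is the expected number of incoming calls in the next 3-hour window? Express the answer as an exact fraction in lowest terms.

690/13

Total count: 36 + 27 + 46 + 10 + 18 + 40 + 15 + 30 = 222.
Total exposure: 8 hours.
Gamma(α, β) with Poisson data over total exposure Σt gives posterior Gamma(α+Σx, β+Σt) = Gamma(230, 13).
Predictive mean over a 3-hour window = T·E[λ|data] = 3·230/13 = 690/13.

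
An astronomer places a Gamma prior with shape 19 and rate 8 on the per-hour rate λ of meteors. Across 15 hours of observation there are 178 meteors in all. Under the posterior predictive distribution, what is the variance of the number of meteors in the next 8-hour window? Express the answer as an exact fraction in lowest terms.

48856/529

Total count 178 over total exposure 15 hours.
Posterior: α' = 19 + 178 = 197, β' = 8 + 15 = 23.
The posterior predictive for a window of length T is Negative Binomial with variance T·α'·(β'+T)/β'² = 8·197·31/529 = 48856/529.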